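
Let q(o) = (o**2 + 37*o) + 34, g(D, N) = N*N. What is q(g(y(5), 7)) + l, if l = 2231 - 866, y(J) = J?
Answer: 5613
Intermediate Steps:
g(D, N) = N**2
l = 1365
q(o) = 34 + o**2 + 37*o
q(g(y(5), 7)) + l = (34 + (7**2)**2 + 37*7**2) + 1365 = (34 + 49**2 + 37*49) + 1365 = (34 + 2401 + 1813) + 1365 = 4248 + 1365 = 5613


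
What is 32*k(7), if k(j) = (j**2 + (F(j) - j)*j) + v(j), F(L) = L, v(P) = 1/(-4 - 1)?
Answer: 7808/5 ≈ 1561.6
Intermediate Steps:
v(P) = -1/5 (v(P) = 1/(-5) = -1/5)
k(j) = -1/5 + j**2 (k(j) = (j**2 + (j - j)*j) - 1/5 = (j**2 + 0*j) - 1/5 = (j**2 + 0) - 1/5 = j**2 - 1/5 = -1/5 + j**2)
32*k(7) = 32*(-1/5 + 7**2) = 32*(-1/5 + 49) = 32*(244/5) = 7808/5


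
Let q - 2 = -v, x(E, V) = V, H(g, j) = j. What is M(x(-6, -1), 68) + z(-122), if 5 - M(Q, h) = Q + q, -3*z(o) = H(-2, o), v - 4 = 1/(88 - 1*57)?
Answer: 4529/93 ≈ 48.699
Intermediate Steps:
v = 125/31 (v = 4 + 1/(88 - 1*57) = 4 + 1/(88 - 57) = 4 + 1/31 = 125/31 ≈ 4.0323)
q = -63/31 (q = 2 - 1*125/31 = 2 - 125/31 = -63/31 ≈ -2.0323)
z(o) = -o/3
M(Q, h) = 218/31 - Q (M(Q, h) = 5 - (Q - 63/31) = 5 - (-63/31 + Q) = 5 + (63/31 - Q) = 218/31 - Q)
M(x(-6, -1), 68) + z(-122) = (218/31 - 1*(-1)) - ⅓*(-122) = (218/31 + 1) + 122/3 = 249/31 + 122/3 = 4529/93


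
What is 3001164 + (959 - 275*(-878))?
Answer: 3243573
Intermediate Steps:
3001164 + (959 - 275*(-878)) = 3001164 + (959 + 241450) = 3001164 + 242409 = 3243573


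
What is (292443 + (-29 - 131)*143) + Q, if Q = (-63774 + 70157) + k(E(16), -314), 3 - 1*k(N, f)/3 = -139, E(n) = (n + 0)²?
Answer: 276372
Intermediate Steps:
E(n) = n²
k(N, f) = 426 (k(N, f) = 9 - 3*(-139) = 9 + 417 = 426)
Q = 6809 (Q = (-63774 + 70157) + 426 = 6383 + 426 = 6809)
(292443 + (-29 - 131)*143) + Q = (292443 + (-29 - 131)*143) + 6809 = (292443 - 160*143) + 6809 = (292443 - 22880) + 6809 = 269563 + 6809 = 276372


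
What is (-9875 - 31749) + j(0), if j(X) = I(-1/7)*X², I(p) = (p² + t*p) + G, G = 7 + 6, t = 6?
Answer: -41624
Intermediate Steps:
G = 13
I(p) = 13 + p² + 6*p (I(p) = (p² + 6*p) + 13 = 13 + p² + 6*p)
j(X) = 596*X²/49 (j(X) = (13 + (-1/7)² + 6*(-1/7))*X² = (13 + (-1*⅐)² + 6*(-1*⅐))*X² = (13 + (-⅐)² + 6*(-⅐))*X² = (13 + 1/49 - 6/7)*X² = 596*X²/49)
(-9875 - 31749) + j(0) = (-9875 - 31749) + (596/49)*0² = -41624 + (596/49)*0 = -41624 + 0 = -41624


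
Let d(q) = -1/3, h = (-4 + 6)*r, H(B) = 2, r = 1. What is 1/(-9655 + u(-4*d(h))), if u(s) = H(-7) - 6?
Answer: -1/9659 ≈ -0.00010353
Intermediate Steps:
h = 2 (h = (-4 + 6)*1 = 2*1 = 2)
d(q) = -⅓ (d(q) = -1*⅓ = -⅓)
u(s) = -4 (u(s) = 2 - 6 = -4)
1/(-9655 + u(-4*d(h))) = 1/(-9655 - 4) = 1/(-9659) = -1/9659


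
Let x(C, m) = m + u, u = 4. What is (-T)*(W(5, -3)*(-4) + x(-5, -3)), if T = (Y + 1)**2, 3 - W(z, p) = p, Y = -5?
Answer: 368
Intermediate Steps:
W(z, p) = 3 - p
T = 16 (T = (-5 + 1)**2 = (-4)**2 = 16)
x(C, m) = 4 + m (x(C, m) = m + 4 = 4 + m)
(-T)*(W(5, -3)*(-4) + x(-5, -3)) = (-1*16)*((3 - 1*(-3))*(-4) + (4 - 3)) = -16*((3 + 3)*(-4) + 1) = -16*(6*(-4) + 1) = -16*(-24 + 1) = -16*(-23) = 368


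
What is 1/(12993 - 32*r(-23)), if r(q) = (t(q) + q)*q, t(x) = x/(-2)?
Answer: 1/4529 ≈ 0.00022080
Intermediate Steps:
t(x) = -x/2 (t(x) = x*(-1/2) = -x/2)
r(q) = q**2/2 (r(q) = (-q/2 + q)*q = (q/2)*q = q**2/2)
1/(12993 - 32*r(-23)) = 1/(12993 - 16*(-23)**2) = 1/(12993 - 16*529) = 1/(12993 - 32*529/2) = 1/(12993 - 8464) = 1/4529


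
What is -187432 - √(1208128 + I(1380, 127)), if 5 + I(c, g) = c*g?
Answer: -187432 - √1383383 ≈ -1.8861e+5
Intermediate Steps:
I(c, g) = -5 + c*g
-187432 - √(1208128 + I(1380, 127)) = -187432 - √(1208128 + (-5 + 1380*127)) = -187432 - √(1208128 + (-5 + 175260)) = -187432 - √(1208128 + 175255) = -187432 - √1383383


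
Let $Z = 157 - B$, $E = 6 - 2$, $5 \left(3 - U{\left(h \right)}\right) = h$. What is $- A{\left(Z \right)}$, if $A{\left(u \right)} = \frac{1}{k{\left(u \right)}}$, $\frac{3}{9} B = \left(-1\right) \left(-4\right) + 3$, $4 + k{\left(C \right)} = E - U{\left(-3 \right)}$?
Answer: $\frac{5}{18} \approx 0.27778$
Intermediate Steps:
$U{\left(h \right)} = 3 - \frac{h}{5}$
$E = 4$ ($E = 6 - 2 = 4$)
$k{\left(C \right)} = - \frac{18}{5}$ ($k{\left(C \right)} = -4 + \left(4 - \left(3 - - \frac{3}{5}\right)\right) = -4 + \left(4 - \left(3 + \frac{3}{5}\right)\right) = -4 + \left(4 - \frac{18}{5}\right) = -4 + \frac{2}{5} = - \frac{18}{5}$)
$B = 21$ ($B = 3 \left(\left(-1\right) \left(-4\right) + 3\right) = 3 \left(4 + 3\right) = 3 \cdot 7 = 21$)
$Z = 136$ ($Z = 157 - 21 = 136$)
$A{\left(u \right)} = - \frac{5}{18}$ ($A{\left(u \right)} = \frac{1}{- \frac{18}{5}} = - \frac{5}{18}$)
$- A{\left(Z \right)} = \left(-1\right) \left(- \frac{5}{18}\right) = \frac{5}{18}$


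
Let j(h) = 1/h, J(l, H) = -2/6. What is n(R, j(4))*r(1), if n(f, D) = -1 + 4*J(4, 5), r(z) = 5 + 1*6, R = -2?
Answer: -77/3 ≈ -25.667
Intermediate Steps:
J(l, H) = -⅓ (J(l, H) = -2*⅙ = -⅓)
r(z) = 11 (r(z) = 5 + 6 = 11)
n(f, D) = -7/3 (n(f, D) = -1 + 4*(-⅓) = -1 - 4/3 = -7/3)
n(R, j(4))*r(1) = -7/3*11 = -77/3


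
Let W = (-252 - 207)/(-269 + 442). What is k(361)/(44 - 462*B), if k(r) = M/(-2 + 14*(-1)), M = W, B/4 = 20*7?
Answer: -459/716015168 ≈ -6.4105e-7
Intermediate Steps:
B = 560 (B = 4*(20*7) = 4*140 = 560)
W = -459/173 ≈ -2.6532
M = -459/173 ≈ -2.6532
k(r) = 459/2768 (k(r) = -459/(173*(-2 + 14*(-1))) = -459/(173*(-2 - 14)) = -459/173/(-16) = -459/173*(-1/16) = 459/2768)
k(361)/(44 - 462*B) = 459/(2768*(44 - 462*560)) = 459/(2768*(44 - 258720)) = (459/2768)/(-258676) = (459/2768)*(-1/258676) = -459/716015168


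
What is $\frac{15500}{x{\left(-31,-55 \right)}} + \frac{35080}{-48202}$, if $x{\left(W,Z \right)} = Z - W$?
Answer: $- \frac{93496615}{144606} \approx -646.56$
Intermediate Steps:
$\frac{15500}{x{\left(-31,-55 \right)}} + \frac{35080}{-48202} = \frac{15500}{-55 - -31} + \frac{35080}{-48202} = \frac{15500}{-55 + 31} + 35080 \left(- \frac{1}{48202}\right) = \frac{15500}{-24} - \frac{17540}{24101} = 15500 \left(- \frac{1}{24}\right) - \frac{17540}{24101} = - \frac{3875}{6} - \frac{17540}{24101} = - \frac{93496615}{144606}$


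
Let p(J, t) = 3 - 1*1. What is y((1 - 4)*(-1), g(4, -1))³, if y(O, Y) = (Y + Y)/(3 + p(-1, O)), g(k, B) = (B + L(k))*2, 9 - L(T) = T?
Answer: 4096/125 ≈ 32.768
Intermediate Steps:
L(T) = 9 - T
p(J, t) = 2 (p(J, t) = 3 - 1 = 2)
g(k, B) = 18 - 2*k + 2*B (g(k, B) = (B + (9 - k))*2 = (9 + B - k)*2 = 18 - 2*k + 2*B)
y(O, Y) = 2*Y/5 (y(O, Y) = (Y + Y)/(3 + 2) = (2*Y)/5 = (2*Y)*(⅕) = 2*Y/5)
y((1 - 4)*(-1), g(4, -1))³ = (2*(18 - 2*4 + 2*(-1))/5)³ = (2*(18 - 8 - 2)/5)³ = ((⅖)*8)³ = (16/5)³ = 4096/125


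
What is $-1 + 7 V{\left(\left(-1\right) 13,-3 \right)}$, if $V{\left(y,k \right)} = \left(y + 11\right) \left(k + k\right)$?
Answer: $83$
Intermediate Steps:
$V{\left(y,k \right)} = 2 k \left(11 + y\right)$ ($V{\left(y,k \right)} = \left(11 + y\right) 2 k = 2 k \left(11 + y\right)$)
$-1 + 7 V{\left(\left(-1\right) 13,-3 \right)} = -1 + 7 \cdot 2 \left(-3\right) \left(11 - 13\right) = -1 + 7 \cdot 2 \left(-3\right) \left(-2\right) = -1 + 7 \cdot 12 = -1 + 84 = 83$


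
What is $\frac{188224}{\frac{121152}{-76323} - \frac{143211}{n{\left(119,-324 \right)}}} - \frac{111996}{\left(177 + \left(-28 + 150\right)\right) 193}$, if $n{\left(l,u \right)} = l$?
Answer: $- \frac{1447503808397708}{9153425998223} \approx -158.14$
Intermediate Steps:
$\frac{188224}{\frac{121152}{-76323} - \frac{143211}{n{\left(119,-324 \right)}}} - \frac{111996}{\left(177 + \left(-28 + 150\right)\right) 193} = \frac{188224}{\frac{121152}{-76323} - \frac{143211}{119}} - \frac{111996}{\left(177 + \left(-28 + 150\right)\right) 193} = \frac{188224}{121152 \left(- \frac{1}{76323}\right) - \frac{143211}{119}} - \frac{111996}{\left(177 + 122\right) 193} = \frac{188224}{- \frac{40384}{25441} - \frac{143211}{119}} - \frac{111996}{299 \cdot 193} = \frac{188224}{- \frac{3648236747}{3027479}} - \frac{111996}{57707} = 188224 \left(- \frac{3027479}{3648236747}\right) - \frac{111996}{57707} = - \frac{569844207296}{3648236747} - \frac{111996}{57707} = - \frac{1447503808397708}{9153425998223}$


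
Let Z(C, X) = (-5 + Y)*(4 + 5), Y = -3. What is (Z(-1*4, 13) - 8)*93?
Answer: -7440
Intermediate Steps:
Z(C, X) = -72 (Z(C, X) = (-5 - 3)*(4 + 5) = -8*9 = -72)
(Z(-1*4, 13) - 8)*93 = (-72 - 8)*93 = -80*93 = -7440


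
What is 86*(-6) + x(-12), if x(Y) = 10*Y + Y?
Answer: -648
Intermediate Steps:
x(Y) = 11*Y
86*(-6) + x(-12) = 86*(-6) + 11*(-12) = -516 - 132 = -648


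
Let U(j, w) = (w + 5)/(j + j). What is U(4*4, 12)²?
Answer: 289/1024 ≈ 0.28223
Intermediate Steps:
U(j, w) = (5 + w)/(2*j) (U(j, w) = (5 + w)/((2*j)) = (5 + w)*(1/(2*j)) = (5 + w)/(2*j))
U(4*4, 12)² = ((5 + 12)/(2*((4*4))))² = ((½)*17/16)² = ((½)*(1/16)*17)² = (17/32)² = 289/1024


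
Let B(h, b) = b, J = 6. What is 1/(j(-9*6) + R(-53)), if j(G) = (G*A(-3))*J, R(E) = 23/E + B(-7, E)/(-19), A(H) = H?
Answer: 1007/981176 ≈ 0.0010263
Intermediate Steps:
R(E) = 23/E - E/19 (R(E) = 23/E + E/(-19) = 23/E + E*(-1/19) = 23/E - E/19)
j(G) = -18*G (j(G) = (G*(-3))*6 = -3*G*6 = -18*G)
1/(j(-9*6) + R(-53)) = 1/(-(-162)*6 + (23/(-53) - 1/19*(-53))) = 1/(-18*(-54) + (23*(-1/53) + 53/19)) = 1/(972 + (-23/53 + 53/19)) = 1/(972 + 2372/1007) = 1/(981176/1007) = 1007/981176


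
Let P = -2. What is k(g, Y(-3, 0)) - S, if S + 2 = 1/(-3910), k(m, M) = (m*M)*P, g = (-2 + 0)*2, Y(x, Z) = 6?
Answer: 195501/3910 ≈ 50.000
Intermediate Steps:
g = -4 (g = -2*2 = -4)
k(m, M) = -2*M*m (k(m, M) = (m*M)*(-2) = (M*m)*(-2) = -2*M*m)
S = -7821/3910 (S = -2 + 1/(-3910) = -2 - 1/3910 = -7821/3910 ≈ -2.0003)
k(g, Y(-3, 0)) - S = -2*6*(-4) - 1*(-7821/3910) = 48 + 7821/3910 = 195501/3910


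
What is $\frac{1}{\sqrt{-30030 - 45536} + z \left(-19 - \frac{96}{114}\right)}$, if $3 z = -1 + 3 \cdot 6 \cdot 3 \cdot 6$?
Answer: $- \frac{19227}{41755375} - \frac{9 i \sqrt{75566}}{41755375} \approx -0.00046047 - 5.9251 \cdot 10^{-5} i$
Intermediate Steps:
$z = \frac{323}{3}$ ($z = \frac{-1 + 3 \cdot 6 \cdot 3 \cdot 6}{3} = \frac{-1 + 18 \cdot 3 \cdot 6}{3} = \frac{-1 + 54 \cdot 6}{3} = \frac{-1 + 324}{3} = \frac{1}{3} \cdot 323 = \frac{323}{3} \approx 107.67$)
$\frac{1}{\sqrt{-30030 - 45536} + z \left(-19 - \frac{96}{114}\right)} = \frac{1}{\sqrt{-30030 - 45536} + \frac{323 \left(-19 - \frac{96}{114}\right)}{3}} = \frac{1}{\sqrt{-75566} + \frac{323 \left(-19 - \frac{16}{19}\right)}{3}} = \frac{1}{i \sqrt{75566} + \frac{323 \left(-19 - \frac{16}{19}\right)}{3}} = \frac{1}{i \sqrt{75566} + \frac{323}{3} \left(- \frac{377}{19}\right)} = \frac{1}{i \sqrt{75566} - \frac{6409}{3}} = \frac{1}{- \frac{6409}{3} + i \sqrt{75566}}$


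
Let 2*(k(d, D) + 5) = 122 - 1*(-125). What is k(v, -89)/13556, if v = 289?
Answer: 237/27112 ≈ 0.0087415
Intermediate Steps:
k(d, D) = 237/2 (k(d, D) = -5 + (122 - 1*(-125))/2 = -5 + (122 + 125)/2 = -5 + (½)*247 = -5 + 247/2 = 237/2)
k(v, -89)/13556 = (237/2)/13556 = (237/2)*(1/13556) = 237/27112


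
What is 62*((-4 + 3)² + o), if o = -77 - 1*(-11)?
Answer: -4030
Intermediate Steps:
o = -66 (o = -77 + 11 = -66)
62*((-4 + 3)² + o) = 62*((-4 + 3)² - 66) = 62*((-1)² - 66) = 62*(1 - 66) = 62*(-65) = -4030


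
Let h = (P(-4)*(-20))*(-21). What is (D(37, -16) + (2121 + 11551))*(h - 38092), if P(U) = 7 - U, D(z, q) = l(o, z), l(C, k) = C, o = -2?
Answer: -457562240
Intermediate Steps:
D(z, q) = -2
h = 4620 (h = ((7 - 1*(-4))*(-20))*(-21) = ((7 + 4)*(-20))*(-21) = (11*(-20))*(-21) = -220*(-21) = 4620)
(D(37, -16) + (2121 + 11551))*(h - 38092) = (-2 + (2121 + 11551))*(4620 - 38092) = (-2 + 13672)*(-33472) = 13670*(-33472) = -457562240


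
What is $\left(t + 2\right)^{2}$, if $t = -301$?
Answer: $89401$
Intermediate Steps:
$\left(t + 2\right)^{2} = \left(-301 + 2\right)^{2} = \left(-299\right)^{2} = 89401$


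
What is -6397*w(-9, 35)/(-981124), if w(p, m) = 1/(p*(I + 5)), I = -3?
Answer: -6397/17660232 ≈ -0.00036223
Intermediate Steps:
w(p, m) = 1/(2*p) (w(p, m) = 1/(p*(-3 + 5)) = 1/(p*2) = 1/(2*p))
-6397*w(-9, 35)/(-981124) = -6397/(2*(-9))/(-981124) = -6397*(-1)/(2*9)*(-1/981124) = -6397*(-1/18)*(-1/981124) = (6397/18)*(-1/981124) = -6397/17660232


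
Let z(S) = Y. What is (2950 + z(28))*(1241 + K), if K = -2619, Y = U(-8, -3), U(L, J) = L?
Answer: -4054076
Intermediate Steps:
Y = -8
z(S) = -8
(2950 + z(28))*(1241 + K) = (2950 - 8)*(1241 - 2619) = 2942*(-1378) = -4054076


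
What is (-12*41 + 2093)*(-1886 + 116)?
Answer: -2833770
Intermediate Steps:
(-12*41 + 2093)*(-1886 + 116) = (-492 + 2093)*(-1770) = 1601*(-1770) = -2833770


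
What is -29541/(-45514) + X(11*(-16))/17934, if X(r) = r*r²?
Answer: -17685881755/58303434 ≈ -303.34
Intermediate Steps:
X(r) = r³
-29541/(-45514) + X(11*(-16))/17934 = -29541/(-45514) + (11*(-16))³/17934 = -29541*(-1/45514) + (-176)³*(1/17934) = 29541/45514 - 5451776*1/17934 = 29541/45514 - 2725888/8967 = -17685881755/58303434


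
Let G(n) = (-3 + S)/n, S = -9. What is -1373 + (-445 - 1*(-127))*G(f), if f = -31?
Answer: -46379/31 ≈ -1496.1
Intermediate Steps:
G(n) = -12/n (G(n) = (-3 - 9)/n = -12/n)
-1373 + (-445 - 1*(-127))*G(f) = -1373 + (-445 - 1*(-127))*(-12/(-31)) = -1373 + (-445 + 127)*(-12*(-1/31)) = -1373 - 318*12/31 = -1373 - 3816/31 = -46379/31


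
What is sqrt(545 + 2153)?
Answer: sqrt(2698) ≈ 51.942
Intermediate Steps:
sqrt(545 + 2153) = sqrt(2698)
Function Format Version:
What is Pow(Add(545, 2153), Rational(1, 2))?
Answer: Pow(2698, Rational(1, 2)) ≈ 51.942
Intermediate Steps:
Pow(Add(545, 2153), Rational(1, 2)) = Pow(2698, Rational(1, 2))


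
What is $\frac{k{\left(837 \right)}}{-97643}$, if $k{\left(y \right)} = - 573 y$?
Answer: $\frac{479601}{97643} \approx 4.9118$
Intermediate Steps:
$\frac{k{\left(837 \right)}}{-97643} = \frac{\left(-573\right) 837}{-97643} = \left(-479601\right) \left(- \frac{1}{97643}\right) = \frac{479601}{97643}$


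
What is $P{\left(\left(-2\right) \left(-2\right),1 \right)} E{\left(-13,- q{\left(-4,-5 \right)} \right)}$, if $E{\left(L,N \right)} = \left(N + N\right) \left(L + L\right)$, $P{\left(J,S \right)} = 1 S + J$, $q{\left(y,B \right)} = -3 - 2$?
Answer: $-1300$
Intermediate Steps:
$q{\left(y,B \right)} = -5$
$P{\left(J,S \right)} = J + S$ ($P{\left(J,S \right)} = S + J = J + S$)
$E{\left(L,N \right)} = 4 L N$ ($E{\left(L,N \right)} = 2 N 2 L = 4 L N$)
$P{\left(\left(-2\right) \left(-2\right),1 \right)} E{\left(-13,- q{\left(-4,-5 \right)} \right)} = \left(\left(-2\right) \left(-2\right) + 1\right) 4 \left(-13\right) \left(\left(-1\right) \left(-5\right)\right) = \left(4 + 1\right) 4 \left(-13\right) 5 = 5 \left(-260\right) = -1300$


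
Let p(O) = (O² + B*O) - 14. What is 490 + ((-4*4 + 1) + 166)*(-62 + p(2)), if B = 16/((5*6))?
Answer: -153314/15 ≈ -10221.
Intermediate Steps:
B = 8/15 (B = 16/30 = 16*(1/30) = 8/15 ≈ 0.53333)
p(O) = -14 + O² + 8*O/15 (p(O) = (O² + 8*O/15) - 14 = -14 + O² + 8*O/15)
490 + ((-4*4 + 1) + 166)*(-62 + p(2)) = 490 + ((-4*4 + 1) + 166)*(-62 + (-14 + 2² + (8/15)*2)) = 490 + ((-16 + 1) + 166)*(-62 + (-14 + 4 + 16/15)) = 490 + (-15 + 166)*(-62 - 134/15) = 490 + 151*(-1064/15) = 490 - 160664/15 = -153314/15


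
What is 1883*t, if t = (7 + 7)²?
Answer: 369068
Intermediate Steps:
t = 196 (t = 14² = 196)
1883*t = 1883*196 = 369068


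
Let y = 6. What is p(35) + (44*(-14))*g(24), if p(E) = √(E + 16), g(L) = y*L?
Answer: -88704 + √51 ≈ -88697.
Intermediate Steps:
g(L) = 6*L
p(E) = √(16 + E)
p(35) + (44*(-14))*g(24) = √(16 + 35) + (44*(-14))*(6*24) = √51 - 616*144 = √51 - 88704 = -88704 + √51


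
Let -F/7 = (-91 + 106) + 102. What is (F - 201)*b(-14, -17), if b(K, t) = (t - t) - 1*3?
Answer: 3060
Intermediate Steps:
b(K, t) = -3 (b(K, t) = 0 - 3 = -3)
F = -819 (F = -7*((-91 + 106) + 102) = -7*(15 + 102) = -7*117 = -819)
(F - 201)*b(-14, -17) = (-819 - 201)*(-3) = -1020*(-3) = 3060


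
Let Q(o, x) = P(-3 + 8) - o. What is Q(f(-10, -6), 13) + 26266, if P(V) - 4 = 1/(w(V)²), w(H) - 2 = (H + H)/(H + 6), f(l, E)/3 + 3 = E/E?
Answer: 26906745/1024 ≈ 26276.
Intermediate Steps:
f(l, E) = -6 (f(l, E) = -9 + 3*(E/E) = -9 + 3*1 = -9 + 3 = -6)
w(H) = 2 + 2*H/(6 + H) (w(H) = 2 + (H + H)/(H + 6) = 2 + (2*H)/(6 + H) = 2 + 2*H/(6 + H))
P(V) = 4 + (6 + V)²/(16*(3 + V)²) (P(V) = 4 + 1/((4*(3 + V)/(6 + V))²) = 4 + 1/(16*(3 + V)²/(6 + V)²) = 4 + (6 + V)²/(16*(3 + V)²))
Q(o, x) = 4217/1024 - o (Q(o, x) = (4 + (6 + (-3 + 8))²/(16*(3 + (-3 + 8))²)) - o = (4 + (6 + 5)²/(16*(3 + 5)²)) - o = (4 + (1/16)*11²/8²) - o = (4 + (1/16)*(1/64)*121) - o = (4 + 121/1024) - o = 4217/1024 - o)
Q(f(-10, -6), 13) + 26266 = (4217/1024 - 1*(-6)) + 26266 = (4217/1024 + 6) + 26266 = 10361/1024 + 26266 = 26906745/1024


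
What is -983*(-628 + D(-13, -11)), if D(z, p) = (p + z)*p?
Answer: 357812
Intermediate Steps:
D(z, p) = p*(p + z)
-983*(-628 + D(-13, -11)) = -983*(-628 - 11*(-11 - 13)) = -983*(-628 - 11*(-24)) = -983*(-628 + 264) = -983*(-364) = 357812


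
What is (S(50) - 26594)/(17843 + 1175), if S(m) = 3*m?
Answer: -13222/9509 ≈ -1.3905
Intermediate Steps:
(S(50) - 26594)/(17843 + 1175) = (3*50 - 26594)/(17843 + 1175) = (150 - 26594)/19018 = -26444*1/19018 = -13222/9509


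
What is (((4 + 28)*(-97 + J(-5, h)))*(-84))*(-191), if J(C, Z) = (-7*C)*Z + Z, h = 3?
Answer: 5647488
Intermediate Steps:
J(C, Z) = Z - 7*C*Z (J(C, Z) = -7*C*Z + Z = Z - 7*C*Z)
(((4 + 28)*(-97 + J(-5, h)))*(-84))*(-191) = (((4 + 28)*(-97 + 3*(1 - 7*(-5))))*(-84))*(-191) = ((32*(-97 + 3*(1 + 35)))*(-84))*(-191) = ((32*(-97 + 3*36))*(-84))*(-191) = ((32*(-97 + 108))*(-84))*(-191) = ((32*11)*(-84))*(-191) = (352*(-84))*(-191) = -29568*(-191) = 5647488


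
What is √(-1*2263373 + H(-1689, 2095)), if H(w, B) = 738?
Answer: I*√2262635 ≈ 1504.2*I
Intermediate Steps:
√(-1*2263373 + H(-1689, 2095)) = √(-1*2263373 + 738) = √(-2263373 + 738) = √(-2262635) = I*√2262635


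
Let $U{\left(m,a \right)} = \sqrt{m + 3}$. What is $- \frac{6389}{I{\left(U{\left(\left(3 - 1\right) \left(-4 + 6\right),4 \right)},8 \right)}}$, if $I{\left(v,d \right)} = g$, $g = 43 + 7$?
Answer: $- \frac{6389}{50} \approx -127.78$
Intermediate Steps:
$g = 50$
$U{\left(m,a \right)} = \sqrt{3 + m}$
$I{\left(v,d \right)} = 50$
$- \frac{6389}{I{\left(U{\left(\left(3 - 1\right) \left(-4 + 6\right),4 \right)},8 \right)}} = - \frac{6389}{50}$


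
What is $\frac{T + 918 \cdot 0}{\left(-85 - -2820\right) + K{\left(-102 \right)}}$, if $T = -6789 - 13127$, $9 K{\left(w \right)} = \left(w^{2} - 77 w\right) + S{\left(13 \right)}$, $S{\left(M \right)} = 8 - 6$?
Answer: $- \frac{179244}{42875} \approx -4.1806$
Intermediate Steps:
$S{\left(M \right)} = 2$
$K{\left(w \right)} = \frac{2}{9} - \frac{77 w}{9} + \frac{w^{2}}{9}$ ($K{\left(w \right)} = \frac{\left(w^{2} - 77 w\right) + 2}{9} = \frac{2 + w^{2} - 77 w}{9} = \frac{2}{9} - \frac{77 w}{9} + \frac{w^{2}}{9}$)
$T = -19916$ ($T = -6789 - 13127 = -19916$)
$\frac{T + 918 \cdot 0}{\left(-85 - -2820\right) + K{\left(-102 \right)}} = \frac{-19916 + 918 \cdot 0}{\left(-85 - -2820\right) + \left(\frac{2}{9} - - \frac{2618}{3} + \frac{\left(-102\right)^{2}}{9}\right)} = \frac{-19916 + 0}{\left(-85 + 2820\right) + \left(\frac{2}{9} + \frac{2618}{3} + \frac{1}{9} \cdot 10404\right)} = - \frac{19916}{2735 + \left(\frac{2}{9} + \frac{2618}{3} + 1156\right)} = - \frac{19916}{2735 + \frac{18260}{9}} = - \frac{19916}{\frac{42875}{9}} = \left(-19916\right) \frac{9}{42875} = - \frac{179244}{42875}$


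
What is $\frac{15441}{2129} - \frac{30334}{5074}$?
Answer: $\frac{6883274}{5401273} \approx 1.2744$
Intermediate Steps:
$\frac{15441}{2129} - \frac{30334}{5074} = 15441 \cdot \frac{1}{2129} - \frac{15167}{2537} = \frac{15441}{2129} - \frac{15167}{2537} = \frac{6883274}{5401273}$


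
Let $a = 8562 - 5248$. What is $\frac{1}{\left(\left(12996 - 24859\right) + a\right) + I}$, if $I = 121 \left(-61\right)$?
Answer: $- \frac{1}{15930} \approx -6.2775 \cdot 10^{-5}$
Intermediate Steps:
$I = -7381$
$a = 3314$ ($a = 8562 - 5248 = 3314$)
$\frac{1}{\left(\left(12996 - 24859\right) + a\right) + I} = \frac{1}{\left(\left(12996 - 24859\right) + 3314\right) - 7381} = \frac{1}{\left(-11863 + 3314\right) - 7381} = \frac{1}{-8549 - 7381} = \frac{1}{-15930} = - \frac{1}{15930}$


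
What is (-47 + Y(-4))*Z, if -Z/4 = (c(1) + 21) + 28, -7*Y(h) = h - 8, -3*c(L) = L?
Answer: 185128/21 ≈ 8815.6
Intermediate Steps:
c(L) = -L/3
Y(h) = 8/7 - h/7 (Y(h) = -(h - 8)/7 = -(-8 + h)/7 = 8/7 - h/7)
Z = -584/3 (Z = -4*((-⅓*1 + 21) + 28) = -4*((-⅓ + 21) + 28) = -4*(62/3 + 28) = -4*146/3 = -584/3 ≈ -194.67)
(-47 + Y(-4))*Z = (-47 + (8/7 - ⅐*(-4)))*(-584/3) = (-47 + (8/7 + 4/7))*(-584/3) = (-47 + 12/7)*(-584/3) = -317/7*(-584/3) = 185128/21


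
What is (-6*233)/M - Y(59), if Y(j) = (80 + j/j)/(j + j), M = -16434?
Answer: -194365/323202 ≈ -0.60137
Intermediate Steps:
Y(j) = 81/(2*j) (Y(j) = (80 + 1)/((2*j)) = 81*(1/(2*j)) = 81/(2*j))
(-6*233)/M - Y(59) = -6*233/(-16434) - 81/(2*59) = -1398*(-1/16434) - 81/(2*59) = 233/2739 - 1*81/118 = 233/2739 - 81/118 = -194365/323202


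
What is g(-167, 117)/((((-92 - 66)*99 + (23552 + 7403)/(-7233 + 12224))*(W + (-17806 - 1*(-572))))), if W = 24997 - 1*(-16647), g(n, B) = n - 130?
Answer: 1482327/1904914097470 ≈ 7.7816e-7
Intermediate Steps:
g(n, B) = -130 + n
W = 41644 (W = 24997 + 16647 = 41644)
g(-167, 117)/((((-92 - 66)*99 + (23552 + 7403)/(-7233 + 12224))*(W + (-17806 - 1*(-572))))) = (-130 - 167)/((((-92 - 66)*99 + (23552 + 7403)/(-7233 + 12224))*(41644 + (-17806 - 1*(-572))))) = -297*1/((41644 + (-17806 + 572))*(-158*99 + 30955/4991)) = -297*1/((-15642 + 30955*(1/4991))*(41644 - 17234)) = -297*1/(24410*(-15642 + 30955/4991)) = -297/((-78038267/4991*24410)) = -297/(-1904914097470/4991) = -297*(-4991/1904914097470) = 1482327/1904914097470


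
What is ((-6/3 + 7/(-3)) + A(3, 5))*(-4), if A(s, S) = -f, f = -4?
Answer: 4/3 ≈ 1.3333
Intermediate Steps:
A(s, S) = 4 (A(s, S) = -1*(-4) = 4)
((-6/3 + 7/(-3)) + A(3, 5))*(-4) = ((-6/3 + 7/(-3)) + 4)*(-4) = ((-6*1/3 + 7*(-1/3)) + 4)*(-4) = ((-2 - 7/3) + 4)*(-4) = (-13/3 + 4)*(-4) = -1/3*(-4) = 4/3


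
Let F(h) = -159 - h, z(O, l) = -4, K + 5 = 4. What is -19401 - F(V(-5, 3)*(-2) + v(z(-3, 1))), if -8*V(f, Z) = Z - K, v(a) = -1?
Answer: -19242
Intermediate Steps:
K = -1 (K = -5 + 4 = -1)
V(f, Z) = -⅛ - Z/8 (V(f, Z) = -(Z - 1*(-1))/8 = -(Z + 1)/8 = -(1 + Z)/8 = -⅛ - Z/8)
-19401 - F(V(-5, 3)*(-2) + v(z(-3, 1))) = -19401 - (-159 - ((-⅛ - ⅛*3)*(-2) - 1)) = -19401 - (-159 - ((-⅛ - 3/8)*(-2) - 1)) = -19401 - (-159 - (-½*(-2) - 1)) = -19401 - (-159 - (1 - 1)) = -19401 - (-159 - 1*0) = -19401 - (-159 + 0) = -19401 - 1*(-159) = -19401 + 159 = -19242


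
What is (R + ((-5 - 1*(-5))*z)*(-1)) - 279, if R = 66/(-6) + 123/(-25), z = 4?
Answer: -7373/25 ≈ -294.92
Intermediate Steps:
R = -398/25 (R = 66*(-⅙) + 123*(-1/25) = -11 - 123/25 = -398/25 ≈ -15.920)
(R + ((-5 - 1*(-5))*z)*(-1)) - 279 = (-398/25 + ((-5 - 1*(-5))*4)*(-1)) - 279 = (-398/25 + ((-5 + 5)*4)*(-1)) - 279 = (-398/25 + (0*4)*(-1)) - 279 = (-398/25 + 0*(-1)) - 279 = (-398/25 + 0) - 279 = -398/25 - 279 = -7373/25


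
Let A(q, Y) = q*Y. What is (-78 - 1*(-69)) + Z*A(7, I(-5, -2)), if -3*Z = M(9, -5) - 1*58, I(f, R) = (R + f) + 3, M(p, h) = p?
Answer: -1399/3 ≈ -466.33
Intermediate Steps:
I(f, R) = 3 + R + f
Z = 49/3 (Z = -(9 - 1*58)/3 = -(9 - 58)/3 = -⅓*(-49) = 49/3 ≈ 16.333)
A(q, Y) = Y*q
(-78 - 1*(-69)) + Z*A(7, I(-5, -2)) = (-78 - 1*(-69)) + 49*((3 - 2 - 5)*7)/3 = (-78 + 69) + 49*(-4*7)/3 = -9 + (49/3)*(-28) = -9 - 1372/3 = -1399/3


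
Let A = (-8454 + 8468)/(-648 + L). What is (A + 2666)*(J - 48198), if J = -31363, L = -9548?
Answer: -1081334316421/5098 ≈ -2.1211e+8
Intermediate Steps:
A = -7/5098 (A = (-8454 + 8468)/(-648 - 9548) = 14/(-10196) = 14*(-1/10196) = -7/5098 ≈ -0.0013731)
(A + 2666)*(J - 48198) = (-7/5098 + 2666)*(-31363 - 48198) = (13591261/5098)*(-79561) = -1081334316421/5098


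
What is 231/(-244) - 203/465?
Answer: -156947/113460 ≈ -1.3833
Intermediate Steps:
231/(-244) - 203/465 = 231*(-1/244) - 203*1/465 = -231/244 - 203/465 = -156947/113460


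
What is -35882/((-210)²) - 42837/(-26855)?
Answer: 100927/129150 ≈ 0.78147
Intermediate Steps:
-35882/((-210)²) - 42837/(-26855) = -35882/44100 - 42837*(-1/26855) = -35882*1/44100 + 327/205 = -2563/3150 + 327/205 = 100927/129150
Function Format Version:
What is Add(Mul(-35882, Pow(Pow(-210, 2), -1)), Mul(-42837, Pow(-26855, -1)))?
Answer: Rational(100927, 129150) ≈ 0.78147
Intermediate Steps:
Add(Mul(-35882, Pow(Pow(-210, 2), -1)), Mul(-42837, Pow(-26855, -1))) = Add(Mul(-35882, Pow(44100, -1)), Mul(-42837, Rational(-1, 26855))) = Add(Mul(-35882, Rational(1, 44100)), Rational(327, 205)) = Add(Rational(-2563, 3150), Rational(327, 205)) = Rational(100927, 129150)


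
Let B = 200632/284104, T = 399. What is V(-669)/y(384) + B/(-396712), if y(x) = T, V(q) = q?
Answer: -3141723951595/1873761623048 ≈ -1.6767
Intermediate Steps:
B = 25079/35513 (B = 200632*(1/284104) = 25079/35513 ≈ 0.70619)
y(x) = 399
V(-669)/y(384) + B/(-396712) = -669/399 + (25079/35513)/(-396712) = -669*1/399 + (25079/35513)*(-1/396712) = -223/133 - 25079/14088433256 = -3141723951595/1873761623048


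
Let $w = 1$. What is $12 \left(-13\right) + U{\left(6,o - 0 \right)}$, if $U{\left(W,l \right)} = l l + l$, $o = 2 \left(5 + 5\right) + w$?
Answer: $306$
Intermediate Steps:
$o = 21$ ($o = 2 \left(5 + 5\right) + 1 = 2 \cdot 10 + 1 = 20 + 1 = 21$)
$U{\left(W,l \right)} = l + l^{2}$ ($U{\left(W,l \right)} = l^{2} + l = l + l^{2}$)
$12 \left(-13\right) + U{\left(6,o - 0 \right)} = 12 \left(-13\right) + \left(21 - 0\right) \left(1 + \left(21 - 0\right)\right) = -156 + \left(21 + 0\right) \left(1 + \left(21 + 0\right)\right) = -156 + 21 \left(1 + 21\right) = -156 + 21 \cdot 22 = -156 + 462 = 306$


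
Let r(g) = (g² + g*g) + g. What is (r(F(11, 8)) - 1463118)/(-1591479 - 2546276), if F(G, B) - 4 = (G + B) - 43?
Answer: 1462338/4137755 ≈ 0.35341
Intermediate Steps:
F(G, B) = -39 + B + G (F(G, B) = 4 + ((G + B) - 43) = 4 + ((B + G) - 43) = 4 + (-43 + B + G) = -39 + B + G)
r(g) = g + 2*g² (r(g) = (g² + g²) + g = 2*g² + g = g + 2*g²)
(r(F(11, 8)) - 1463118)/(-1591479 - 2546276) = ((-39 + 8 + 11)*(1 + 2*(-39 + 8 + 11)) - 1463118)/(-1591479 - 2546276) = (-20*(1 + 2*(-20)) - 1463118)/(-4137755) = (-20*(1 - 40) - 1463118)*(-1/4137755) = (-20*(-39) - 1463118)*(-1/4137755) = (780 - 1463118)*(-1/4137755) = -1462338*(-1/4137755) = 1462338/4137755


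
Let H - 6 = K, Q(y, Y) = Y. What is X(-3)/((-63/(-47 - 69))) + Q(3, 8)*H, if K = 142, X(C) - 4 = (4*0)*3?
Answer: 75056/63 ≈ 1191.4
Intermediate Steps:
X(C) = 4 (X(C) = 4 + (4*0)*3 = 4 + 0*3 = 4 + 0 = 4)
H = 148 (H = 6 + 142 = 148)
X(-3)/((-63/(-47 - 69))) + Q(3, 8)*H = 4/((-63/(-47 - 69))) + 8*148 = 4/((-63/(-116))) + 1184 = 4/((-63*(-1/116))) + 1184 = 4/(63/116) + 1184 = 4*(116/63) + 1184 = 464/63 + 1184 = 75056/63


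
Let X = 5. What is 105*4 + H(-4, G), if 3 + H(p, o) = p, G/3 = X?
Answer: 413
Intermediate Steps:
G = 15 (G = 3*5 = 15)
H(p, o) = -3 + p
105*4 + H(-4, G) = 105*4 + (-3 - 4) = 420 - 7 = 413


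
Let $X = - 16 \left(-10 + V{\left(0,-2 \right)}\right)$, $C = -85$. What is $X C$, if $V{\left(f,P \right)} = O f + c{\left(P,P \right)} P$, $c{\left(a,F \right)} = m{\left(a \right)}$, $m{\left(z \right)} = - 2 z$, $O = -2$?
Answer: $-24480$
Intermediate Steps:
$c{\left(a,F \right)} = - 2 a$
$V{\left(f,P \right)} = - 2 f - 2 P^{2}$ ($V{\left(f,P \right)} = - 2 f + - 2 P P = - 2 f - 2 P^{2}$)
$X = 288$ ($X = - 16 \left(-10 - 2 \left(-2\right)^{2}\right) = - 16 \left(-10 + \left(0 - 8\right)\right) = - 16 \left(-10 - 8\right) = \left(-16\right) \left(-18\right) = 288$)
$X C = 288 \left(-85\right) = -24480$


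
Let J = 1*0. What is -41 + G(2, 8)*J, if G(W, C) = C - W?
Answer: -41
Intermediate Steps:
J = 0
-41 + G(2, 8)*J = -41 + (8 - 1*2)*0 = -41 + (8 - 2)*0 = -41 + 6*0 = -41 + 0 = -41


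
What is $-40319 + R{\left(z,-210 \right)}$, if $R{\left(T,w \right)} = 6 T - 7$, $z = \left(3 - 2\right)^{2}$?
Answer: $-40320$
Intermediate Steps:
$z = 1$ ($z = 1^{2} = 1$)
$R{\left(T,w \right)} = -7 + 6 T$
$-40319 + R{\left(z,-210 \right)} = -40319 + \left(-7 + 6 \cdot 1\right) = -40319 + \left(-7 + 6\right) = -40319 - 1 = -40320$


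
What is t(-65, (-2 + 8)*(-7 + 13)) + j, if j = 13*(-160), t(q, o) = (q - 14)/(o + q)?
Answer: -60241/29 ≈ -2077.3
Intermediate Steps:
t(q, o) = (-14 + q)/(o + q)
j = -2080
t(-65, (-2 + 8)*(-7 + 13)) + j = (-14 - 65)/((-2 + 8)*(-7 + 13) - 65) - 2080 = -79/(6*6 - 65) - 2080 = -79/(36 - 65) - 2080 = -79/(-29) - 2080 = -1/29*(-79) - 2080 = 79/29 - 2080 = -60241/29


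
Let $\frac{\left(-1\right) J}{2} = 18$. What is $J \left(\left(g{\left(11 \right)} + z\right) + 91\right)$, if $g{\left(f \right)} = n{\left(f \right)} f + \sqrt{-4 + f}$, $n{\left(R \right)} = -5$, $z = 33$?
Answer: $-2484 - 36 \sqrt{7} \approx -2579.2$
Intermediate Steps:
$J = -36$ ($J = \left(-2\right) 18 = -36$)
$g{\left(f \right)} = \sqrt{-4 + f} - 5 f$ ($g{\left(f \right)} = - 5 f + \sqrt{-4 + f} = \sqrt{-4 + f} - 5 f$)
$J \left(\left(g{\left(11 \right)} + z\right) + 91\right) = - 36 \left(\left(\left(\sqrt{-4 + 11} - 55\right) + 33\right) + 91\right) = - 36 \left(\left(\left(\sqrt{7} - 55\right) + 33\right) + 91\right) = - 36 \left(\left(\left(-55 + \sqrt{7}\right) + 33\right) + 91\right) = - 36 \left(\left(-22 + \sqrt{7}\right) + 91\right) = - 36 \left(69 + \sqrt{7}\right) = -2484 - 36 \sqrt{7}$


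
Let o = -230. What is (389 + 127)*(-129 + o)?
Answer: -185244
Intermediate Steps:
(389 + 127)*(-129 + o) = (389 + 127)*(-129 - 230) = 516*(-359) = -185244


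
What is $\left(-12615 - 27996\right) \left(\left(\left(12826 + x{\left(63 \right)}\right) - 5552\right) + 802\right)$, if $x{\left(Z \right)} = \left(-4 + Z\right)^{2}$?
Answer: $-469341327$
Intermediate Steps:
$\left(-12615 - 27996\right) \left(\left(\left(12826 + x{\left(63 \right)}\right) - 5552\right) + 802\right) = \left(-12615 - 27996\right) \left(\left(\left(12826 + \left(-4 + 63\right)^{2}\right) - 5552\right) + 802\right) = - 40611 \left(\left(\left(12826 + 59^{2}\right) - 5552\right) + 802\right) = - 40611 \left(\left(\left(12826 + 3481\right) - 5552\right) + 802\right) = - 40611 \left(\left(16307 - 5552\right) + 802\right) = - 40611 \left(10755 + 802\right) = \left(-40611\right) 11557 = -469341327$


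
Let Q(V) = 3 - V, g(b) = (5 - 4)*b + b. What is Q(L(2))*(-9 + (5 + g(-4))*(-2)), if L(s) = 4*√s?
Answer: -9 + 12*√2 ≈ 7.9706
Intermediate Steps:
g(b) = 2*b (g(b) = 1*b + b = b + b = 2*b)
Q(L(2))*(-9 + (5 + g(-4))*(-2)) = (3 - 4*√2)*(-9 + (5 + 2*(-4))*(-2)) = (3 - 4*√2)*(-9 + (5 - 8)*(-2)) = (3 - 4*√2)*(-9 - 3*(-2)) = (3 - 4*√2)*(-9 + 6) = (3 - 4*√2)*(-3) = -9 + 12*√2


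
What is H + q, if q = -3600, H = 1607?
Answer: -1993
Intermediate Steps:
H + q = 1607 - 3600 = -1993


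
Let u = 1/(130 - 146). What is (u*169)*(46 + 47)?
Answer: -15717/16 ≈ -982.31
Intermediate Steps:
u = -1/16 (u = 1/(-16) = -1/16 ≈ -0.062500)
(u*169)*(46 + 47) = (-1/16*169)*(46 + 47) = -169/16*93 = -15717/16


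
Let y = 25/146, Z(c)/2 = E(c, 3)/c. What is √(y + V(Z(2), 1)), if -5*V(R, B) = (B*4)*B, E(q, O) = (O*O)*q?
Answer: 3*I*√37230/730 ≈ 0.79295*I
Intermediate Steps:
E(q, O) = q*O² (E(q, O) = O²*q = q*O²)
Z(c) = 18 (Z(c) = 2*((c*3²)/c) = 2*((c*9)/c) = 2*((9*c)/c) = 2*9 = 18)
V(R, B) = -4*B²/5 (V(R, B) = -B*4*B/5 = -4*B*B/5 = -4*B²/5)
y = 25/146 (y = 25*(1/146) = 25/146 ≈ 0.17123)
√(y + V(Z(2), 1)) = √(25/146 - ⅘*1²) = √(25/146 - ⅘*1) = √(25/146 - ⅘) = √(-459/730) = 3*I*√37230/730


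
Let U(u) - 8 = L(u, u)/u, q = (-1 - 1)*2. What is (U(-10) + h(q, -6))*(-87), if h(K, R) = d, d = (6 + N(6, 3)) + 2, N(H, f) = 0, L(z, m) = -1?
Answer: -14007/10 ≈ -1400.7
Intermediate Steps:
q = -4 (q = -2*2 = -4)
d = 8 (d = (6 + 0) + 2 = 6 + 2 = 8)
h(K, R) = 8
U(u) = 8 - 1/u
(U(-10) + h(q, -6))*(-87) = ((8 - 1/(-10)) + 8)*(-87) = ((8 - 1*(-⅒)) + 8)*(-87) = ((8 + ⅒) + 8)*(-87) = (81/10 + 8)*(-87) = (161/10)*(-87) = -14007/10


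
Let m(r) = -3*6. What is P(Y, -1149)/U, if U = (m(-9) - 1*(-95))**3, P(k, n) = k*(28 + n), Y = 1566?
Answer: -1755486/456533 ≈ -3.8453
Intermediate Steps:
m(r) = -18
U = 456533 (U = (-18 - 1*(-95))**3 = (-18 + 95)**3 = 77**3 = 456533)
P(Y, -1149)/U = (1566*(28 - 1149))/456533 = (1566*(-1121))*(1/456533) = -1755486*1/456533 = -1755486/456533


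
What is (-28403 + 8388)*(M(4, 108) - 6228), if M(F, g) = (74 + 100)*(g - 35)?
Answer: -129577110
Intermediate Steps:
M(F, g) = -6090 + 174*g (M(F, g) = 174*(-35 + g) = -6090 + 174*g)
(-28403 + 8388)*(M(4, 108) - 6228) = (-28403 + 8388)*((-6090 + 174*108) - 6228) = -20015*((-6090 + 18792) - 6228) = -20015*(12702 - 6228) = -20015*6474 = -129577110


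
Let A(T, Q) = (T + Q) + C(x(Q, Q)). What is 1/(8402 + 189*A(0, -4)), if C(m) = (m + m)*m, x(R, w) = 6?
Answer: 1/21254 ≈ 4.7050e-5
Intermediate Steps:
C(m) = 2*m² (C(m) = (2*m)*m = 2*m²)
A(T, Q) = 72 + Q + T (A(T, Q) = (T + Q) + 2*6² = (Q + T) + 2*36 = (Q + T) + 72 = 72 + Q + T)
1/(8402 + 189*A(0, -4)) = 1/(8402 + 189*(72 - 4 + 0)) = 1/(8402 + 189*68) = 1/(8402 + 12852) = 1/21254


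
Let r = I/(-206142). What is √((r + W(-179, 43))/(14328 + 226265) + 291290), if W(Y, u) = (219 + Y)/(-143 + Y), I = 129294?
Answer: √233549023874099377647022869/28315630763 ≈ 539.71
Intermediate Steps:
W(Y, u) = (219 + Y)/(-143 + Y)
r = -21549/34357 (r = 129294/(-206142) = 129294*(-1/206142) = -21549/34357 ≈ -0.62721)
√((r + W(-179, 43))/(14328 + 226265) + 291290) = √((-21549/34357 + (219 - 179)/(-143 - 179))/(14328 + 226265) + 291290) = √((-21549/34357 + 40/(-322))/240593 + 291290) = √((-21549/34357 - 1/322*40)*(1/240593) + 291290) = √((-21549/34357 - 20/161)*(1/240593) + 291290) = √(-4156529/5531477*1/240593 + 291290) = √(-4156529/1330834645861 + 291290) = √(387658823988694161/1330834645861) = √233549023874099377647022869/28315630763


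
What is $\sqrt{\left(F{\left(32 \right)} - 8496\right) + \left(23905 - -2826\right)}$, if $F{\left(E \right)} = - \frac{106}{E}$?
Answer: $\frac{\sqrt{291707}}{4} \approx 135.02$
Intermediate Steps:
$\sqrt{\left(F{\left(32 \right)} - 8496\right) + \left(23905 - -2826\right)} = \sqrt{\left(- \frac{106}{32} - 8496\right) + \left(23905 - -2826\right)} = \sqrt{\left(\left(-106\right) \frac{1}{32} - 8496\right) + \left(23905 + 2826\right)} = \sqrt{\left(- \frac{53}{16} - 8496\right) + 26731} = \sqrt{- \frac{135989}{16} + 26731} = \sqrt{\frac{291707}{16}} = \frac{\sqrt{291707}}{4}$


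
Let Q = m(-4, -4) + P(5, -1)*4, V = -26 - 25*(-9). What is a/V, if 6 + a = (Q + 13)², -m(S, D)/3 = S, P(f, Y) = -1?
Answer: 435/199 ≈ 2.1859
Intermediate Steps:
V = 199 (V = -26 + 225 = 199)
m(S, D) = -3*S
Q = 8 (Q = -3*(-4) - 1*4 = 12 - 4 = 8)
a = 435 (a = -6 + (8 + 13)² = -6 + 21² = -6 + 441 = 435)
a/V = 435/199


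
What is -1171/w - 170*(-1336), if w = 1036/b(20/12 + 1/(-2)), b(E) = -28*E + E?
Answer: 67238059/296 ≈ 2.2716e+5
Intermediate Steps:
b(E) = -27*E
w = -296/9 (w = 1036/((-27*(20/12 + 1/(-2)))) = 1036/((-27*(20*(1/12) + 1*(-½)))) = 1036/((-27*(5/3 - ½))) = 1036/((-27*7/6)) = 1036/(-63/2) = 1036*(-2/63) = -296/9 ≈ -32.889)
-1171/w - 170*(-1336) = -1171/(-296/9) - 170*(-1336) = -1171*(-9/296) + 227120 = 10539/296 + 227120 = 67238059/296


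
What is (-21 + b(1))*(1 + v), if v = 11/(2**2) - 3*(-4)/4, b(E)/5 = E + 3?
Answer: -27/4 ≈ -6.7500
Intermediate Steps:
b(E) = 15 + 5*E (b(E) = 5*(E + 3) = 5*(3 + E) = 15 + 5*E)
v = 23/4 (v = 11/4 + 12*(1/4) = 11*(1/4) + 3 = 11/4 + 3 = 23/4 ≈ 5.7500)
(-21 + b(1))*(1 + v) = (-21 + (15 + 5*1))*(1 + 23/4) = (-21 + (15 + 5))*(27/4) = (-21 + 20)*(27/4) = -1*27/4 = -27/4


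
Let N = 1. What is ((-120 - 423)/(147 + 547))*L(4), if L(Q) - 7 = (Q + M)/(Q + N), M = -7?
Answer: -8688/1735 ≈ -5.0075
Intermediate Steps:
L(Q) = 7 + (-7 + Q)/(1 + Q) (L(Q) = 7 + (Q - 7)/(Q + 1) = 7 + (-7 + Q)/(1 + Q))
((-120 - 423)/(147 + 547))*L(4) = ((-120 - 423)/(147 + 547))*(8*4/(1 + 4)) = (-543/694)*(8*4/5) = (-543*1/694)*(8*4*(⅕)) = -543/694*32/5 = -8688/1735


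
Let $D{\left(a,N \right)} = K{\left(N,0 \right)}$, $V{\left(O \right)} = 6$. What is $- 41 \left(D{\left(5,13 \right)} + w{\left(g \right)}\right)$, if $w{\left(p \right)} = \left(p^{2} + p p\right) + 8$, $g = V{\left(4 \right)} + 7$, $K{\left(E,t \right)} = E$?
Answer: $-14719$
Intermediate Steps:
$D{\left(a,N \right)} = N$
$g = 13$ ($g = 6 + 7 = 13$)
$w{\left(p \right)} = 8 + 2 p^{2}$ ($w{\left(p \right)} = \left(p^{2} + p^{2}\right) + 8 = 2 p^{2} + 8 = 8 + 2 p^{2}$)
$- 41 \left(D{\left(5,13 \right)} + w{\left(g \right)}\right) = - 41 \left(13 + \left(8 + 2 \cdot 13^{2}\right)\right) = - 41 \left(13 + \left(8 + 2 \cdot 169\right)\right) = - 41 \left(13 + \left(8 + 338\right)\right) = - 41 \left(13 + 346\right) = \left(-41\right) 359 = -14719$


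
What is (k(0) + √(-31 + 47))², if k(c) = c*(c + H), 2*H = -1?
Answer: 16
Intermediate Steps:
H = -½ (H = (½)*(-1) = -½ ≈ -0.50000)
k(c) = c*(-½ + c) (k(c) = c*(c - ½) = c*(-½ + c))
(k(0) + √(-31 + 47))² = (0*(-½ + 0) + √(-31 + 47))² = (0*(-½) + √16)² = (0 + 4)² = 4² = 16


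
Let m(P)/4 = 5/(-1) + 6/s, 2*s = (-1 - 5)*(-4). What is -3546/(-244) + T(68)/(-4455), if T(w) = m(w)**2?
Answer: 97027/6710 ≈ 14.460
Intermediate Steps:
s = 12 (s = ((-1 - 5)*(-4))/2 = (-6*(-4))/2 = (1/2)*24 = 12)
m(P) = -18 (m(P) = 4*(5/(-1) + 6/12) = 4*(5*(-1) + 6*(1/12)) = 4*(-5 + 1/2) = 4*(-9/2) = -18)
T(w) = 324 (T(w) = (-18)**2 = 324)
-3546/(-244) + T(68)/(-4455) = -3546/(-244) + 324/(-4455) = -3546*(-1/244) + 324*(-1/4455) = 1773/122 - 4/55 = 97027/6710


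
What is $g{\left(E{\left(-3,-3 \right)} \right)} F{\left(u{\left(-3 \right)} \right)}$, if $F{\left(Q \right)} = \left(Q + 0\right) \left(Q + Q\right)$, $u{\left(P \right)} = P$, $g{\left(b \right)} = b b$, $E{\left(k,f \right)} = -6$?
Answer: $648$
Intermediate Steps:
$g{\left(b \right)} = b^{2}$
$F{\left(Q \right)} = 2 Q^{2}$ ($F{\left(Q \right)} = Q 2 Q = 2 Q^{2}$)
$g{\left(E{\left(-3,-3 \right)} \right)} F{\left(u{\left(-3 \right)} \right)} = \left(-6\right)^{2} \cdot 2 \left(-3\right)^{2} = 36 \cdot 2 \cdot 9 = 36 \cdot 18 = 648$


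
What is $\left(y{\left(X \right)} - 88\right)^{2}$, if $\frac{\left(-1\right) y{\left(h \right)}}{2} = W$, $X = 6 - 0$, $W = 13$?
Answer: $12996$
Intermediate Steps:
$X = 6$ ($X = 6 + 0 = 6$)
$y{\left(h \right)} = -26$ ($y{\left(h \right)} = \left(-2\right) 13 = -26$)
$\left(y{\left(X \right)} - 88\right)^{2} = \left(-26 - 88\right)^{2} = \left(-114\right)^{2} = 12996$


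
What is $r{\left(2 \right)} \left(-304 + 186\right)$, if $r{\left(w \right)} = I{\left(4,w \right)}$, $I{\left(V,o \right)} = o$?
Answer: $-236$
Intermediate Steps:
$r{\left(w \right)} = w$
$r{\left(2 \right)} \left(-304 + 186\right) = 2 \left(-304 + 186\right) = 2 \left(-118\right) = -236$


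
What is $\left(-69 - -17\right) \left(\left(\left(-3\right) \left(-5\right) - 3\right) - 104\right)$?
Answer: $4784$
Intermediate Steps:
$\left(-69 - -17\right) \left(\left(\left(-3\right) \left(-5\right) - 3\right) - 104\right) = \left(-69 + 17\right) \left(\left(15 - 3\right) - 104\right) = - 52 \left(12 - 104\right) = \left(-52\right) \left(-92\right) = 4784$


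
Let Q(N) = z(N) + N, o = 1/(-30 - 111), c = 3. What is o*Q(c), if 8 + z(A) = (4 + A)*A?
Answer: -16/141 ≈ -0.11348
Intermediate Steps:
o = -1/141 (o = 1/(-141) = -1/141 ≈ -0.0070922)
z(A) = -8 + A*(4 + A) (z(A) = -8 + (4 + A)*A = -8 + A*(4 + A))
Q(N) = -8 + N² + 5*N (Q(N) = (-8 + N² + 4*N) + N = -8 + N² + 5*N)
o*Q(c) = -(-8 + 3² + 5*3)/141 = -(-8 + 9 + 15)/141 = -1/141*16 = -16/141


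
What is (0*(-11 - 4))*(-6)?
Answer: 0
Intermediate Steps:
(0*(-11 - 4))*(-6) = (0*(-15))*(-6) = 0*(-6) = 0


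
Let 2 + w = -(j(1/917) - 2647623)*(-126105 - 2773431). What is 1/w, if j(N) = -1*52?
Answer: -1/7677028978802 ≈ -1.3026e-13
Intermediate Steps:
j(N) = -52
w = -7677028978802 (w = -2 - (-52 - 2647623)*(-126105 - 2773431) = -2 - (-2647675)*(-2899536) = -2 - 1*7677028978800 = -2 - 7677028978800 = -7677028978802)
1/w = 1/(-7677028978802) = -1/7677028978802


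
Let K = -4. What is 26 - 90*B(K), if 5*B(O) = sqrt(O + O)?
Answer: 26 - 36*I*sqrt(2) ≈ 26.0 - 50.912*I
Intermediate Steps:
B(O) = sqrt(2)*sqrt(O)/5 (B(O) = sqrt(O + O)/5 = sqrt(2*O)/5 = (sqrt(2)*sqrt(O))/5 = sqrt(2)*sqrt(O)/5)
26 - 90*B(K) = 26 - 18*sqrt(2)*sqrt(-4) = 26 - 18*sqrt(2)*2*I = 26 - 36*I*sqrt(2)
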